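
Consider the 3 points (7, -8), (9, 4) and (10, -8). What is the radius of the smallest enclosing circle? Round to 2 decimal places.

6.10

Call the three points A, B, C in the order given.
Side lengths²: AB² = 148, AC² = 9, BC² = 145.
Since AB² = 148 < 145 + 9 = 154, the triangle is acute, so the smallest enclosing circle is the circumcircle.
Circumcentre = (8.5, -25/12), r² = 5365/144.
r = √(5365/144) ≈ 6.10.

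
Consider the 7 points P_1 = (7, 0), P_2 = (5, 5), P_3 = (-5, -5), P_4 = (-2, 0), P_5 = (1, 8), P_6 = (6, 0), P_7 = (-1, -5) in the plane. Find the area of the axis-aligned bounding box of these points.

x ranges over [-5, 7], width 12.
y ranges over [-5, 8], height 13.
Area = 12 × 13 = 156.

156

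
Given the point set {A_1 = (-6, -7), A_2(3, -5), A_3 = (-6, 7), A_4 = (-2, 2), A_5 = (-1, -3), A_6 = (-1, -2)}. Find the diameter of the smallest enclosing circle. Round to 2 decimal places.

The minimum enclosing circle of a finite set is fixed by two of the points (as a diameter) or three (as a circumcircle).
The minimum enclosing circle is determined by three boundary points: A_1, A_2, A_3.
Their circumcentre is (-17/6, 0) with r² = 2125/36.
The farthest remaining point A_5 is at distance² 445/36 ≤ 2125/36.
Diameter = 2r = 2√(2125/36) ≈ 15.37.

15.37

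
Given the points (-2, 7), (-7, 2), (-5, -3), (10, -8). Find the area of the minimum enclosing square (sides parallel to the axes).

289

The bounding box has width 17 and height 15.
An axis-aligned square enclosing the set must have side ≥ max(width, height).
So the minimum side is max(17, 15) = 17.
Area = 17² = 289.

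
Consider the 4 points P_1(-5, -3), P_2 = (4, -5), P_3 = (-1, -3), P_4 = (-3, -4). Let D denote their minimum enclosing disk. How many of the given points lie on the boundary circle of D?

The minimum enclosing circle of a finite set is fixed by two of the points (as a diameter) or three (as a circumcircle).
The farthest pair is P_1–P_2 with squared distance 85. The circle on this segment as diameter has centre (-0.5, -4) and r² = 85/4 = 21.25.
Check P_3: distance² to centre = 1.25 ≤ 21.25, so it lies inside.
All remaining points lie in this disk, and no smaller disk contains both endpoints, so this is the minimum enclosing circle.
The points at distance exactly r from the centre are P_1, P_2 — 2 points.

2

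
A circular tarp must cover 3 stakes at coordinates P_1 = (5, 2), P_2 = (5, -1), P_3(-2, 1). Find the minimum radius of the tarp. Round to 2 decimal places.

3.68

Side lengths²: P_1P_2² = 9, P_1P_3² = 50, P_2P_3² = 53.
Since P_2P_3² = 53 < 50 + 9 = 59, the triangle is acute, so the smallest enclosing circle is the circumcircle.
Circumcentre = (23/14, 0.5), r² = 1325/98.
r = √(1325/98) ≈ 3.68.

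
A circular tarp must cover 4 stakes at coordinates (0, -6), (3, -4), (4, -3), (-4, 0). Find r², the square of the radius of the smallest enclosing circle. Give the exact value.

23725/1296

The minimum enclosing circle is determined by three boundary points: (0, -6), (4, -3), (-4, 0).
Their circumcentre is (-1/12, -31/18) with r² = 23725/1296.
The farthest remaining point (3, -4) is at distance² 19045/1296 ≤ 23725/1296.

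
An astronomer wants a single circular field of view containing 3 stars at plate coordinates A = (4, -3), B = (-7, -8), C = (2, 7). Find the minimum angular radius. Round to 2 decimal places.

8.75

Side lengths²: AB² = 146, AC² = 104, BC² = 306.
Since BC² = 306 ≥ 146 + 104 = 250, the angle opposite BC is not acute, so the smallest enclosing circle has BC as diameter.
Centre = midpoint of BC = (-2.5, -0.5), r² = 306/4 = 76.5.
r = √(76.5) ≈ 8.75.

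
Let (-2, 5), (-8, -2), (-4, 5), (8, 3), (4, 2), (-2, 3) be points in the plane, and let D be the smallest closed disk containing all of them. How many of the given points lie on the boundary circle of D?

2

The farthest pair is (-8, -2)–(8, 3) with squared distance 281. The circle on this segment as diameter has centre (0, 0.5) and r² = 281/4 = 70.25.
Check (-2, 5): distance² to centre = 24.25 ≤ 70.25, so it lies inside.
All remaining points lie in this disk, and no smaller disk contains both endpoints, so this is the minimum enclosing circle.
The points at distance exactly r from the centre are (-8, -2), (8, 3) — 2 points.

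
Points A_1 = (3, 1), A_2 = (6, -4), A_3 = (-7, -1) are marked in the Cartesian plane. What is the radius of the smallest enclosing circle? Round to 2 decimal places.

6.67

Side lengths²: A_1A_2² = 34, A_1A_3² = 104, A_2A_3² = 178.
Since A_2A_3² = 178 ≥ 104 + 34 = 138, the angle opposite A_2A_3 is not acute, so the smallest enclosing circle has A_2A_3 as diameter.
Centre = midpoint of A_2A_3 = (-0.5, -2.5), r² = 178/4 = 44.5.
r = √(44.5) ≈ 6.67.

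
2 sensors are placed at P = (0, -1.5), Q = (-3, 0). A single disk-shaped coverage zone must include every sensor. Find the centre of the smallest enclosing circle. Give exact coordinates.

(-1.5, -0.75)

The smallest circle enclosing two points has them as diameter endpoints.
Centre = midpoint = (-1.5, -0.75); r² = |PQ|²/4 = 11.25/4 = 2.8125.
Centre = (-1.5, -0.75).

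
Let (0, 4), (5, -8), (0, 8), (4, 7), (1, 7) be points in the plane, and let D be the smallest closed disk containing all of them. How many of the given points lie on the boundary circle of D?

A smallest enclosing disk is always determined by at most three of the input points on its boundary.
The farthest pair is (5, -8)–(0, 8) with squared distance 281. The circle on this segment as diameter has centre (2.5, 0) and r² = 281/4 = 70.25.
Check (0, 4): distance² to centre = 22.25 ≤ 70.25, so it lies inside.
All remaining points lie in this disk, and no smaller disk contains both endpoints, so this is the minimum enclosing circle.
The points at distance exactly r from the centre are (5, -8), (0, 8) — 2 points.

2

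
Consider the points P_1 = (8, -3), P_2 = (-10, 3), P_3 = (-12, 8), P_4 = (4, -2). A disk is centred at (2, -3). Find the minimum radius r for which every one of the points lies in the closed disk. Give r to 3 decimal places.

17.804

The required radius is the distance from (2, -3) to the farthest point.
Squared distances: 36, 180, 317, 5.
Maximum is 317, attained at P_3.
r = √317 ≈ 17.804.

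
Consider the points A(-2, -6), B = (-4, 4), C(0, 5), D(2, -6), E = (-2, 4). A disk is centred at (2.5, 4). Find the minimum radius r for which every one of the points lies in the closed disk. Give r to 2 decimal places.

The required radius is the distance from (2.5, 4) to the farthest point.
Squared distances: 120.25, 42.25, 7.25, 100.25, 20.25.
Maximum is 120.25, attained at A.
r = √(120.25) ≈ 10.97.

10.97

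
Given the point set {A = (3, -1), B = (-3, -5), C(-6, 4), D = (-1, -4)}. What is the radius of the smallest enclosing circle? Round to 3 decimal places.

5.336

The minimum enclosing circle of a finite set is fixed by two of the points (as a diameter) or three (as a circumcircle).
The minimum enclosing circle is determined by three boundary points: A, B, C.
Their circumcentre is (-24/11, 3/11) with r² = 3445/121.
The farthest remaining point D is at distance² 2378/121 ≤ 3445/121.
r = √(3445/121) ≈ 5.336.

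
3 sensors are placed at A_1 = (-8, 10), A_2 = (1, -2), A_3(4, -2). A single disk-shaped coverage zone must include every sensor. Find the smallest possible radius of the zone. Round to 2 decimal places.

8.49

Side lengths²: A_1A_2² = 225, A_1A_3² = 288, A_2A_3² = 9.
Since A_1A_3² = 288 ≥ 225 + 9 = 234, the angle opposite A_1A_3 is not acute, so the smallest enclosing circle has A_1A_3 as diameter.
Centre = midpoint of A_1A_3 = (-2, 4), r² = 288/4 = 72.
r = √72 ≈ 8.49.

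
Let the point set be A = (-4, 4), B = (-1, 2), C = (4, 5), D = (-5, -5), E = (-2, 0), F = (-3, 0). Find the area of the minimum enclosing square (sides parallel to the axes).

100

The bounding box has width 9 and height 10.
An axis-aligned square enclosing the set must have side ≥ max(width, height).
So the minimum side is max(9, 10) = 10.
Area = 10² = 100.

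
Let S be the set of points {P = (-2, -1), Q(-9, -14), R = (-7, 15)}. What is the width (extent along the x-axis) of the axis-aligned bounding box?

7

max x = -2, min x = -9, so width = 7.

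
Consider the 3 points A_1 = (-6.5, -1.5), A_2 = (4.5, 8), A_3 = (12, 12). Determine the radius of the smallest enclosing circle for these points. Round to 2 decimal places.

Side lengths²: A_1A_2² = 211.25, A_1A_3² = 524.5, A_2A_3² = 72.25.
Since A_1A_3² = 524.5 ≥ 211.25 + 72.25 = 283.5, the angle opposite A_1A_3 is not acute, so the smallest enclosing circle has A_1A_3 as diameter.
Centre = midpoint of A_1A_3 = (2.75, 5.25), r² = 524.5/4 = 131.125.
r = √(131.125) ≈ 11.45.

11.45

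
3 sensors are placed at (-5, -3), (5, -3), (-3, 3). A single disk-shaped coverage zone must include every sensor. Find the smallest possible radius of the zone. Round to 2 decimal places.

5.27

Call the three points A, B, C in the order given.
Side lengths²: AB² = 100, AC² = 40, BC² = 100.
Since BC² = 100 < 100 + 40 = 140, the triangle is acute, so the smallest enclosing circle is the circumcircle.
Circumcentre = (0, -4/3), r² = 250/9.
r = √(250/9) ≈ 5.27.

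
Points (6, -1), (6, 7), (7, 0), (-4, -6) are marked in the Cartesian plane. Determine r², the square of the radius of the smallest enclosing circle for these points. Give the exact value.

The farthest pair is (6, 7)–(-4, -6) with squared distance 269. The circle on this segment as diameter has centre (1, 0.5) and r² = 269/4 = 67.25.
Check (6, -1): distance² to centre = 27.25 ≤ 67.25, so it lies inside.
All remaining points lie in this disk, and no smaller disk contains both endpoints, so this is the minimum enclosing circle.

67.25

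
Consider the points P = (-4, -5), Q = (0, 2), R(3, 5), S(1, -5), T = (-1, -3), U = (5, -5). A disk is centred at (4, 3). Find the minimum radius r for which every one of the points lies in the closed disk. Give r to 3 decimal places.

11.314

The required radius is the distance from (4, 3) to the farthest point.
Squared distances: 128, 17, 5, 73, 61, 65.
Maximum is 128, attained at P.
r = √128 ≈ 11.314.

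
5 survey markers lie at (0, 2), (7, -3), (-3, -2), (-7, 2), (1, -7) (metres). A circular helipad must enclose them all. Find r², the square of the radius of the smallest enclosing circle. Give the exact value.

55.25

By Welzl's lemma the MEC is supported by two points (diametrically opposite) or three points (on a circumcircle).
The farthest pair is (7, -3)–(-7, 2) with squared distance 221. The circle on this segment as diameter has centre (0, -0.5) and r² = 221/4 = 55.25.
Check (0, 2): distance² to centre = 6.25 ≤ 55.25, so it lies inside.
All remaining points lie in this disk, and no smaller disk contains both endpoints, so this is the minimum enclosing circle.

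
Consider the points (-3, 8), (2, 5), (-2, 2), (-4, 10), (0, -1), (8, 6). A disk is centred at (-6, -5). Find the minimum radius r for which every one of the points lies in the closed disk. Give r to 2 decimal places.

The required radius is the distance from (-6, -5) to the farthest point.
Squared distances: 178, 164, 65, 229, 52, 317.
Maximum is 317, attained at (8, 6).
r = √317 ≈ 17.80.

17.80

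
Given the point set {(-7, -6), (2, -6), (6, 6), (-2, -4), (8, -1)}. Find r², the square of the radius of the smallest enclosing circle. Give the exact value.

78.25

The farthest pair is (-7, -6)–(6, 6) with squared distance 313. The circle on this segment as diameter has centre (-0.5, 0) and r² = 313/4 = 78.25.
Check (2, -6): distance² to centre = 42.25 ≤ 78.25, so it lies inside.
All remaining points lie in this disk, and no smaller disk contains both endpoints, so this is the minimum enclosing circle.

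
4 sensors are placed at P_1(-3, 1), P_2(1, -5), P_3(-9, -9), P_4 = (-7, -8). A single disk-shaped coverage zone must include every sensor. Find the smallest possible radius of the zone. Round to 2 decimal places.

5.96

By Welzl's lemma the MEC is supported by two points (diametrically opposite) or three points (on a circumcircle).
The minimum enclosing circle is determined by three boundary points: P_1, P_2, P_3.
Their circumcentre is (-94/19, -88/19) with r² = 12818/361.
The farthest remaining point P_4 is at distance² 5617/361 ≤ 12818/361.
r = √(12818/361) ≈ 5.96.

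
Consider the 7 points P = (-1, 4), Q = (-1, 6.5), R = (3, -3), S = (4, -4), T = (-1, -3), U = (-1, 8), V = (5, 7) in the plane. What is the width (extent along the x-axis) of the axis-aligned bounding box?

max x = 5, min x = -1, so width = 6.

6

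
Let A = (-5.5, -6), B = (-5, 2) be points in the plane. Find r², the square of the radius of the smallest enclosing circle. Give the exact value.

16.0625

The smallest circle enclosing two points has them as diameter endpoints.
Centre = midpoint = (-5.25, -2); r² = |AB|²/4 = 64.25/4 = 16.0625.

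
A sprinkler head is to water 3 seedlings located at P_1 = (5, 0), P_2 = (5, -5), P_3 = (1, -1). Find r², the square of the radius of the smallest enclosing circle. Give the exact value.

8.5

Side lengths²: P_1P_2² = 25, P_1P_3² = 17, P_2P_3² = 32.
Since P_2P_3² = 32 < 25 + 17 = 42, the triangle is acute, so the smallest enclosing circle is the circumcircle.
Circumcentre = (3.5, -2.5), r² = 8.5.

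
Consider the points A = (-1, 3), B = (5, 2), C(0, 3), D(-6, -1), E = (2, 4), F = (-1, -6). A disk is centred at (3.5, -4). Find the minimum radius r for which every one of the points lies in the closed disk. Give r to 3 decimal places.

The required radius is the distance from (3.5, -4) to the farthest point.
Squared distances: 69.25, 38.25, 61.25, 99.25, 66.25, 24.25.
Maximum is 99.25, attained at D.
r = √(99.25) ≈ 9.962.

9.962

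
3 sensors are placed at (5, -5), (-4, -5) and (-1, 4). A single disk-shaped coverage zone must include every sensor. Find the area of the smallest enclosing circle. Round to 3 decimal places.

Call the three points A, B, C in the order given.
Side lengths²: AB² = 81, AC² = 117, BC² = 90.
Since AC² = 117 < 90 + 81 = 171, the triangle is acute, so the smallest enclosing circle is the circumcircle.
Circumcentre = (0.5, -1.5), r² = 32.5.
Area = π·r² = π·32.5 ≈ 102.102.

102.102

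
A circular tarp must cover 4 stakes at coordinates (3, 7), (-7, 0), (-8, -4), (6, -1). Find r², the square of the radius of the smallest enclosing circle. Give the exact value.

By Welzl's lemma the MEC is supported by two points (diametrically opposite) or three points (on a circumcircle).
The minimum enclosing circle is determined by three boundary points: (3, 7), (-8, -4), (6, -1).
Their circumcentre is (-37/22, 15/22) with r² = 14965/242.
The farthest remaining point (-7, 0) is at distance² 6957/242 ≤ 14965/242.

14965/242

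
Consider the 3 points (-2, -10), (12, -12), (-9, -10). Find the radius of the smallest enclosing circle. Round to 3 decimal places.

10.548

Call the three points A, B, C in the order given.
Side lengths²: AB² = 200, AC² = 49, BC² = 445.
Since BC² = 445 ≥ 200 + 49 = 249, the angle opposite BC is not acute, so the smallest enclosing circle has BC as diameter.
Centre = midpoint of BC = (1.5, -11), r² = 445/4 = 111.25.
r = √(111.25) ≈ 10.548.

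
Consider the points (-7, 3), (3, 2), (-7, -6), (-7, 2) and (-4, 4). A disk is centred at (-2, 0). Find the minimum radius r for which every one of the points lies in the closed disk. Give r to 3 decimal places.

7.810

The required radius is the distance from (-2, 0) to the farthest point.
Squared distances: 34, 29, 61, 29, 20.
Maximum is 61, attained at (-7, -6).
r = √61 ≈ 7.810.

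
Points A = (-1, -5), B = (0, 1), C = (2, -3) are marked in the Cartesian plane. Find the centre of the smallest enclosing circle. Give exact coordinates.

(-0.5, -2)

Side lengths²: AB² = 37, AC² = 13, BC² = 20.
Since AB² = 37 ≥ 20 + 13 = 33, the angle opposite AB is not acute, so the smallest enclosing circle has AB as diameter.
Centre = midpoint of AB = (-0.5, -2), r² = 37/4 = 9.25.
Centre = (-0.5, -2).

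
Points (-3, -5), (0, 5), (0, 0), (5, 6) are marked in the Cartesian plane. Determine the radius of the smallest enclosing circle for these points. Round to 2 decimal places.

6.80

By Welzl's lemma the MEC is supported by two points (diametrically opposite) or three points (on a circumcircle).
The farthest pair is (-3, -5)–(5, 6) with squared distance 185. The circle on this segment as diameter has centre (1, 0.5) and r² = 185/4 = 46.25.
Check (0, 5): distance² to centre = 21.25 ≤ 46.25, so it lies inside.
All remaining points lie in this disk, and no smaller disk contains both endpoints, so this is the minimum enclosing circle.
r = √(46.25) ≈ 6.80.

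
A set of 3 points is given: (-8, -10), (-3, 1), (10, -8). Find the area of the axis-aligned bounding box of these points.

198

x ranges over [-8, 10], width 18.
y ranges over [-10, 1], height 11.
Area = 18 × 11 = 198.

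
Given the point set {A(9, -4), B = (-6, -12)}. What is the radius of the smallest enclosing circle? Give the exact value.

8.5

The smallest circle enclosing two points has them as diameter endpoints.
Centre = midpoint = (1.5, -8); r² = |AB|²/4 = 289/4 = 72.25.
r = √(72.25) = 8.5.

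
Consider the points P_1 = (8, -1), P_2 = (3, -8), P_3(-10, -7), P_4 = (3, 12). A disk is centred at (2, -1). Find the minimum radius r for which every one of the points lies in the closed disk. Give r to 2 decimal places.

The required radius is the distance from (2, -1) to the farthest point.
Squared distances: 36, 50, 180, 170.
Maximum is 180, attained at P_3.
r = √180 ≈ 13.42.

13.42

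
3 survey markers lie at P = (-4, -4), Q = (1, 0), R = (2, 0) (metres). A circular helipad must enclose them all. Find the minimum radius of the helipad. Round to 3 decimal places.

3.606

Side lengths²: PQ² = 41, PR² = 52, QR² = 1.
Since PR² = 52 ≥ 41 + 1 = 42, the angle opposite PR is not acute, so the smallest enclosing circle has PR as diameter.
Centre = midpoint of PR = (-1, -2), r² = 52/4 = 13.
r = √13 ≈ 3.606.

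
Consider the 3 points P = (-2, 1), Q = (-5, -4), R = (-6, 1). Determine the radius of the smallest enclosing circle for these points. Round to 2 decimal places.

Side lengths²: PQ² = 34, PR² = 16, QR² = 26.
Since PQ² = 34 < 26 + 16 = 42, the triangle is acute, so the smallest enclosing circle is the circumcircle.
Circumcentre = (-4, -1.2), r² = 8.84.
r = √(8.84) ≈ 2.97.

2.97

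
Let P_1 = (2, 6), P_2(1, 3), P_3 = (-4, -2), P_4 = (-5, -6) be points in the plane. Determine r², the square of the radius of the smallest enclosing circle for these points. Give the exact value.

A smallest enclosing disk is always determined by at most three of the input points on its boundary.
The farthest pair is P_1–P_4 with squared distance 193. The circle on this segment as diameter has centre (-1.5, 0) and r² = 193/4 = 48.25.
Check P_2: distance² to centre = 15.25 ≤ 48.25, so it lies inside.
All remaining points lie in this disk, and no smaller disk contains both endpoints, so this is the minimum enclosing circle.

48.25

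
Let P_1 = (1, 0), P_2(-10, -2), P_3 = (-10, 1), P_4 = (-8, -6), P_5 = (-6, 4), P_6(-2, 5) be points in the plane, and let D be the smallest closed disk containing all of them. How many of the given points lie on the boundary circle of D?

The farthest pair is P_4–P_6 with squared distance 157. The circle on this segment as diameter has centre (-5, -0.5) and r² = 157/4 = 39.25.
Check P_1: distance² to centre = 36.25 ≤ 39.25, so it lies inside.
All remaining points lie in this disk, and no smaller disk contains both endpoints, so this is the minimum enclosing circle.
The points at distance exactly r from the centre are P_4, P_6 — 2 points.

2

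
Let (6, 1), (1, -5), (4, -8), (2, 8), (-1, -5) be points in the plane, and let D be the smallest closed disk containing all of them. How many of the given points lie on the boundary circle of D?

2

A smallest enclosing disk is always determined by at most three of the input points on its boundary.
The farthest pair is (4, -8)–(2, 8) with squared distance 260. The circle on this segment as diameter has centre (3, 0) and r² = 260/4 = 65.
Check (6, 1): distance² to centre = 10 ≤ 65, so it lies inside.
All remaining points lie in this disk, and no smaller disk contains both endpoints, so this is the minimum enclosing circle.
The points at distance exactly r from the centre are (4, -8), (2, 8) — 2 points.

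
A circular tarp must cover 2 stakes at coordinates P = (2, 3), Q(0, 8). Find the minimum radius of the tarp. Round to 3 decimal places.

The smallest circle enclosing two points has them as diameter endpoints.
Centre = midpoint = (1, 5.5); r² = |PQ|²/4 = 29/4 = 7.25.
r = √(7.25) ≈ 2.693.

2.693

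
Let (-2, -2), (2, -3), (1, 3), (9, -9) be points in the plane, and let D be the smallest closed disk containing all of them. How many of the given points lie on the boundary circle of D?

2

By Welzl's lemma the MEC is supported by two points (diametrically opposite) or three points (on a circumcircle).
The farthest pair is (1, 3)–(9, -9) with squared distance 208. The circle on this segment as diameter has centre (5, -3) and r² = 208/4 = 52.
Check (-2, -2): distance² to centre = 50 ≤ 52, so it lies inside.
All remaining points lie in this disk, and no smaller disk contains both endpoints, so this is the minimum enclosing circle.
The points at distance exactly r from the centre are (1, 3), (9, -9) — 2 points.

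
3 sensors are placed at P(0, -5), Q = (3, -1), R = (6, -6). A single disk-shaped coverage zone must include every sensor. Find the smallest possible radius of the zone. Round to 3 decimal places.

3.284

Side lengths²: PQ² = 25, PR² = 37, QR² = 34.
Since PR² = 37 < 34 + 25 = 59, the triangle is acute, so the smallest enclosing circle is the circumcircle.
Circumcentre = (173/54, -77/18), r² = 15725/1458.
r = √(15725/1458) ≈ 3.284.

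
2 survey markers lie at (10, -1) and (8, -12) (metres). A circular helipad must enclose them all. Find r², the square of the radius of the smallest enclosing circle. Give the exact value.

31.25

The smallest circle enclosing two points has them as diameter endpoints.
Centre = midpoint = (9, -6.5); r² = |(10, -1)−(8, -12)|²/4 = 125/4 = 31.25.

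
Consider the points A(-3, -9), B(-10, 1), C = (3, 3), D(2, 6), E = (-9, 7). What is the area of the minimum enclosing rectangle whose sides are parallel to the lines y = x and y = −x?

In coordinates u = x + y, v = x − y the rectangle is axis-aligned; the map (x,y)→(u,v) scales areas by 2.
u-values: -12, -9, 6, 8, -2; range = 8 − (-12) = 20.
v-values: 6, -11, 0, -4, -16; range = 6 − (-16) = 22.
Area = (20 × 22) / 2 = 220.

220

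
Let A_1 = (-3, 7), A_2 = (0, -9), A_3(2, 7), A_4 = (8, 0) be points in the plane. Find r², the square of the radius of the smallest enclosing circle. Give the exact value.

The minimum enclosing circle is determined by three boundary points: A_1, A_2, A_4.
Their circumcentre is (-13/62, -47/62) with r² = 130645/1922.
The farthest remaining point A_3 is at distance² 125065/1922 ≤ 130645/1922.

130645/1922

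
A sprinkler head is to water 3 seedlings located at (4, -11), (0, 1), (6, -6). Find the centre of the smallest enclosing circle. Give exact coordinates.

(2, -5)

Call the three points A, B, C in the order given.
Side lengths²: AB² = 160, AC² = 29, BC² = 85.
Since AB² = 160 ≥ 85 + 29 = 114, the angle opposite AB is not acute, so the smallest enclosing circle has AB as diameter.
Centre = midpoint of AB = (2, -5), r² = 160/4 = 40.
Centre = (2, -5).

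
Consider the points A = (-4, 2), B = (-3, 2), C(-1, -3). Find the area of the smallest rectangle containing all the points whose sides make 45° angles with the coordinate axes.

In coordinates u = x + y, v = x − y the rectangle is axis-aligned; the map (x,y)→(u,v) scales areas by 2.
u-values: -2, -1, -4; range = -1 − (-4) = 3.
v-values: -6, -5, 2; range = 2 − (-6) = 8.
Area = (3 × 8) / 2 = 12.

12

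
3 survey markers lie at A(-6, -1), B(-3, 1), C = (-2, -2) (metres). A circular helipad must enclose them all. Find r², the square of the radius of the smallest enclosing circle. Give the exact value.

Side lengths²: AB² = 13, AC² = 17, BC² = 10.
Since AC² = 17 < 13 + 10 = 23, the triangle is acute, so the smallest enclosing circle is the circumcircle.
Circumcentre = (-85/22, -21/22), r² = 1105/242.

1105/242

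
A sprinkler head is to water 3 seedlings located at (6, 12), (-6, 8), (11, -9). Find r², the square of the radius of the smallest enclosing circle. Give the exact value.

Call the three points A, B, C in the order given.
Side lengths²: AB² = 160, AC² = 466, BC² = 578.
Since BC² = 578 < 466 + 160 = 626, the triangle is acute, so the smallest enclosing circle is the circumcircle.
Circumcentre = (3.25, 0.25), r² = 145.625.

145.625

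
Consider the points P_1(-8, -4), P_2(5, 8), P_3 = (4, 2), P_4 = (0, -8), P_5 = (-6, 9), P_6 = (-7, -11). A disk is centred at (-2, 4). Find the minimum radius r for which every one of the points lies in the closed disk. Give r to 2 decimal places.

The required radius is the distance from (-2, 4) to the farthest point.
Squared distances: 100, 65, 40, 148, 41, 250.
Maximum is 250, attained at P_6.
r = √250 ≈ 15.81.

15.81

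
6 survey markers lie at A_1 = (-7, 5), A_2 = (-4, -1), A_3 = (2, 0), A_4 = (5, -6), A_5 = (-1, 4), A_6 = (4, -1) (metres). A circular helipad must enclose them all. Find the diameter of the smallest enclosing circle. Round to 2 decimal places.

16.28

The farthest pair is A_1–A_4 with squared distance 265. The circle on this segment as diameter has centre (-1, -0.5) and r² = 265/4 = 66.25.
Check A_2: distance² to centre = 9.25 ≤ 66.25, so it lies inside.
All remaining points lie in this disk, and no smaller disk contains both endpoints, so this is the minimum enclosing circle.
Diameter = 2r = 2√(66.25) ≈ 16.28.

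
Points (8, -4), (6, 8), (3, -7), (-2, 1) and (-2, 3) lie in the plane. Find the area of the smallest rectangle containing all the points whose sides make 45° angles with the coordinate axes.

In coordinates u = x + y, v = x − y the rectangle is axis-aligned; the map (x,y)→(u,v) scales areas by 2.
u-values: 4, 14, -4, -1, 1; range = 14 − (-4) = 18.
v-values: 12, -2, 10, -3, -5; range = 12 − (-5) = 17.
Area = (18 × 17) / 2 = 153.

153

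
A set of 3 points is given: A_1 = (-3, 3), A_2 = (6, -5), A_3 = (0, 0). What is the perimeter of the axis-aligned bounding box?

Width = max x − min x = 6 − (-3) = 9.
Height = max y − min y = 3 − (-5) = 8.
Perimeter = 2(9 + 8) = 34.

34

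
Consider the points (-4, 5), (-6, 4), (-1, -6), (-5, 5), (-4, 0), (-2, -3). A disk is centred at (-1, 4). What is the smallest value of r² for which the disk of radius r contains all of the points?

The required radius is the distance from (-1, 4) to the farthest point.
Squared distances: 10, 25, 100, 17, 25, 50.
Maximum is 100, attained at (-1, -6).

100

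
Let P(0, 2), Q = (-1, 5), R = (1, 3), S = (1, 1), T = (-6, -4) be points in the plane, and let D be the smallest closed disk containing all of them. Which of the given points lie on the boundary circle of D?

Q, R, T

A smallest enclosing disk is always determined by at most three of the input points on its boundary.
The farthest pair is Q–T with squared distance 106. The circle on this segment as diameter has centre (-3.5, 0.5) and r² = 106/4 = 26.5.
Check P: distance² to centre = 14.5 ≤ 26.5, so it lies inside.
All remaining points lie in this disk, and no smaller disk contains both endpoints, so this is the minimum enclosing circle.
The points at distance exactly r from the centre are Q, R, T — 3 points.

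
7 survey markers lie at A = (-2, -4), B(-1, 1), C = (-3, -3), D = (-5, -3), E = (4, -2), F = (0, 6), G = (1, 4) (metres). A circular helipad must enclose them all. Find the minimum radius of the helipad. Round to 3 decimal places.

A smallest enclosing disk is always determined by at most three of the input points on its boundary.
The minimum enclosing circle is determined by three boundary points: D, E, F.
Their circumcentre is (-16/19, 11/19) with r² = 10865/361.
The farthest remaining point A is at distance² 8053/361 ≤ 10865/361.
r = √(10865/361) ≈ 5.486.

5.486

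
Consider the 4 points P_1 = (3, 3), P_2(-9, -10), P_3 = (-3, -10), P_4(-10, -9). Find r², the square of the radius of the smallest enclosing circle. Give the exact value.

78.3752

A smallest enclosing disk is always determined by at most three of the input points on its boundary.
The minimum enclosing circle is determined by three boundary points: P_1, P_2, P_4.
Their circumcentre is (-3.26, -3.26) with r² = 78.3752.
The farthest remaining point P_3 is at distance² 45.4952 ≤ 78.3752.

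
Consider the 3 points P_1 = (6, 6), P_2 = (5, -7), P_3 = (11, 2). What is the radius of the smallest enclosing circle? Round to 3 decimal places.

Side lengths²: P_1P_2² = 170, P_1P_3² = 41, P_2P_3² = 117.
Since P_1P_2² = 170 ≥ 117 + 41 = 158, the angle opposite P_1P_2 is not acute, so the smallest enclosing circle has P_1P_2 as diameter.
Centre = midpoint of P_1P_2 = (5.5, -0.5), r² = 170/4 = 42.5.
r = √(42.5) ≈ 6.519.

6.519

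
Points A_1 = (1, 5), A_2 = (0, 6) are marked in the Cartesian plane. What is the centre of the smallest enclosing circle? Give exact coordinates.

The smallest circle enclosing two points has them as diameter endpoints.
Centre = midpoint = (0.5, 5.5); r² = |A_1A_2|²/4 = 2/4 = 0.5.
Centre = (0.5, 5.5).

(0.5, 5.5)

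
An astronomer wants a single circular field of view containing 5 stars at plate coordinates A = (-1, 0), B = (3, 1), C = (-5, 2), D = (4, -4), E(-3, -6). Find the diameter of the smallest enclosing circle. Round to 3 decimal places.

10.823

The minimum enclosing circle of a finite set is fixed by two of the points (as a diameter) or three (as a circumcircle).
The minimum enclosing circle is determined by three boundary points: C, D, E.
Their circumcentre is (-0.6, -1.15) with r² = 29.2825.
The farthest remaining point B is at distance² 17.5825 ≤ 29.2825.
Diameter = 2r = 2√(29.2825) ≈ 10.823.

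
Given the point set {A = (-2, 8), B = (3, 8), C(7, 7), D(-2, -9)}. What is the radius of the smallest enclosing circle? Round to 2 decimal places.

The minimum enclosing circle of a finite set is fixed by two of the points (as a diameter) or three (as a circumcircle).
The minimum enclosing circle is determined by three boundary points: A, C, D.
Their circumcentre is (29/18, -0.5) with r² = 13817/162.
The farthest remaining point B is at distance² 12017/162 ≤ 13817/162.
r = √(13817/162) ≈ 9.24.

9.24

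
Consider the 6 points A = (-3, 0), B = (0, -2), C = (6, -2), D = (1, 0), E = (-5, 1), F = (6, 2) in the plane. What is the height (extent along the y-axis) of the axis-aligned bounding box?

max y = 2, min y = -2, so height = 4.

4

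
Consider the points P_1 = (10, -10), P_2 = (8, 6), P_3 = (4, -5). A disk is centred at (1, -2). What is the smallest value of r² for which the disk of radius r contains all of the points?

The required radius is the distance from (1, -2) to the farthest point.
Squared distances: 145, 113, 18.
Maximum is 145, attained at P_1.

145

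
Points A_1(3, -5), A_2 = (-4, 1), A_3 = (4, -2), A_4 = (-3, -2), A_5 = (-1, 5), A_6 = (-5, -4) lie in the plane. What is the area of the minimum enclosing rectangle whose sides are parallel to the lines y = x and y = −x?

91

In coordinates u = x + y, v = x − y the rectangle is axis-aligned; the map (x,y)→(u,v) scales areas by 2.
u-values: -2, -3, 2, -5, 4, -9; range = 4 − (-9) = 13.
v-values: 8, -5, 6, -1, -6, -1; range = 8 − (-6) = 14.
Area = (13 × 14) / 2 = 91.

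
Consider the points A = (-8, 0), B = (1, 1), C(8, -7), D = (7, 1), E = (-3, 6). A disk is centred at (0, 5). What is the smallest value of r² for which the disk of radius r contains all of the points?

208

The required radius is the distance from (0, 5) to the farthest point.
Squared distances: 89, 17, 208, 65, 10.
Maximum is 208, attained at C.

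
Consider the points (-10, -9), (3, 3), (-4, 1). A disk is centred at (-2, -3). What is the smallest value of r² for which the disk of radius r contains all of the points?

The required radius is the distance from (-2, -3) to the farthest point.
Squared distances: 100, 61, 20.
Maximum is 100, attained at (-10, -9).

100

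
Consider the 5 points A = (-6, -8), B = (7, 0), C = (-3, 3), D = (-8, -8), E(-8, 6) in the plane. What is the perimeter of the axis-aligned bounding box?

Width = max x − min x = 7 − (-8) = 15.
Height = max y − min y = 6 − (-8) = 14.
Perimeter = 2(15 + 14) = 58.

58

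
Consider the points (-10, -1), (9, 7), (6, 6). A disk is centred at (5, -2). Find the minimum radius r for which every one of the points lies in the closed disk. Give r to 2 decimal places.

15.03

The required radius is the distance from (5, -2) to the farthest point.
Squared distances: 226, 97, 65.
Maximum is 226, attained at (-10, -1).
r = √226 ≈ 15.03.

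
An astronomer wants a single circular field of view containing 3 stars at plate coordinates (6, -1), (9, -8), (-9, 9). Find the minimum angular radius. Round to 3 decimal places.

12.379

Call the three points A, B, C in the order given.
Side lengths²: AB² = 58, AC² = 325, BC² = 613.
Since BC² = 613 ≥ 325 + 58 = 383, the angle opposite BC is not acute, so the smallest enclosing circle has BC as diameter.
Centre = midpoint of BC = (0, 0.5), r² = 613/4 = 153.25.
r = √(153.25) ≈ 12.379.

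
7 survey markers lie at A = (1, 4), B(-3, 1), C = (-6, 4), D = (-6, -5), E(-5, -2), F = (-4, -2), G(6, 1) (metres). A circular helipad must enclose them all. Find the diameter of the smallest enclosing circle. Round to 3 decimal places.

The minimum enclosing circle of a finite set is fixed by two of the points (as a diameter) or three (as a circumcircle).
The minimum enclosing circle is determined by three boundary points: C, D, G.
Their circumcentre is (-0.75, -0.5) with r² = 47.8125.
The farthest remaining point A is at distance² 23.3125 ≤ 47.8125.
Diameter = 2r = 2√(47.8125) ≈ 13.829.

13.829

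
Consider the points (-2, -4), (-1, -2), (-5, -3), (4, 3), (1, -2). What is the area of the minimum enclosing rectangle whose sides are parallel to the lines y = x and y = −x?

37.5

In coordinates u = x + y, v = x − y the rectangle is axis-aligned; the map (x,y)→(u,v) scales areas by 2.
u-values: -6, -3, -8, 7, -1; range = 7 − (-8) = 15.
v-values: 2, 1, -2, 1, 3; range = 3 − (-2) = 5.
Area = (15 × 5) / 2 = 37.5.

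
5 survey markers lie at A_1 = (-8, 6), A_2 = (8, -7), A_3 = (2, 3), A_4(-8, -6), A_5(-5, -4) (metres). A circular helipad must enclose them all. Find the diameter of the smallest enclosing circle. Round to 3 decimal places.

By Welzl's lemma the MEC is supported by two points (diametrically opposite) or three points (on a circumcircle).
The farthest pair is A_1–A_2 with squared distance 425. The circle on this segment as diameter has centre (0, -0.5) and r² = 425/4 = 106.25.
Check A_3: distance² to centre = 16.25 ≤ 106.25, so it lies inside.
All remaining points lie in this disk, and no smaller disk contains both endpoints, so this is the minimum enclosing circle.
Diameter = 2r = 2√(106.25) ≈ 20.616.

20.616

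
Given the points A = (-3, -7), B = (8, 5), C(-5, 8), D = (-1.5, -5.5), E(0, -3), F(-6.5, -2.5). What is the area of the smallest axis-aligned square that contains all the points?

The bounding box has width 14.5 and height 15.
An axis-aligned square enclosing the set must have side ≥ max(width, height).
So the minimum side is max(14.5, 15) = 15.
Area = 15² = 225.

225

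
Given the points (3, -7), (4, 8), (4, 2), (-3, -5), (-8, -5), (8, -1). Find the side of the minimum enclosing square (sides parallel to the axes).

The bounding box has width 16 and height 15.
An axis-aligned square enclosing the set must have side ≥ max(width, height).
So the minimum side is max(16, 15) = 16.

16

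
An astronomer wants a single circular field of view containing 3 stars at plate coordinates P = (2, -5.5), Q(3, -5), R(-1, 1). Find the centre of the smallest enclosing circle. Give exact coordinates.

(0.90625, -2.0625)

Side lengths²: PQ² = 1.25, PR² = 51.25, QR² = 52.
Since QR² = 52 < 51.25 + 1.25 = 52.5, the triangle is acute, so the smallest enclosing circle is the circumcircle.
Circumcentre = (0.90625, -2.0625), r² = 13.0126953125.
Centre = (0.90625, -2.0625).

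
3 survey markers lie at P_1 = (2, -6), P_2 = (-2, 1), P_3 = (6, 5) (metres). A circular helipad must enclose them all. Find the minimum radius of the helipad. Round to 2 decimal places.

Side lengths²: P_1P_2² = 65, P_1P_3² = 137, P_2P_3² = 80.
Since P_1P_3² = 137 < 80 + 65 = 145, the triangle is acute, so the smallest enclosing circle is the circumcircle.
Circumcentre = (133/36, -7/18), r² = 44525/1296.
r = √(44525/1296) ≈ 5.86.

5.86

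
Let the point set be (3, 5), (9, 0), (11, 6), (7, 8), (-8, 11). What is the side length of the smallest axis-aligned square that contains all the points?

19

The bounding box has width 19 and height 11.
An axis-aligned square enclosing the set must have side ≥ max(width, height).
So the minimum side is max(19, 11) = 19.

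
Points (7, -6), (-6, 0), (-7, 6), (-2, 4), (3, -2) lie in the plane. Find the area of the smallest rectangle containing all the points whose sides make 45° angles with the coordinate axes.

In coordinates u = x + y, v = x − y the rectangle is axis-aligned; the map (x,y)→(u,v) scales areas by 2.
u-values: 1, -6, -1, 2, 1; range = 2 − (-6) = 8.
v-values: 13, -6, -13, -6, 5; range = 13 − (-13) = 26.
Area = (8 × 26) / 2 = 104.

104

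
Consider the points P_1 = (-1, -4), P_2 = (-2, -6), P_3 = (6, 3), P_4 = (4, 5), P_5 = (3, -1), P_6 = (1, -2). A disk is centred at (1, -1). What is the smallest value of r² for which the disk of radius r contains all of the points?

The required radius is the distance from (1, -1) to the farthest point.
Squared distances: 13, 34, 41, 45, 4, 1.
Maximum is 45, attained at P_4.

45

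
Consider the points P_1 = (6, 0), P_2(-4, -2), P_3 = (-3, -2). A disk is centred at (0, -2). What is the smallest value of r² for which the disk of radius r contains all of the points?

The required radius is the distance from (0, -2) to the farthest point.
Squared distances: 40, 16, 9.
Maximum is 40, attained at P_1.

40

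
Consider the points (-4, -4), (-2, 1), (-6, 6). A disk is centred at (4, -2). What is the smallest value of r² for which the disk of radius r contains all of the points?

164

The required radius is the distance from (4, -2) to the farthest point.
Squared distances: 68, 45, 164.
Maximum is 164, attained at (-6, 6).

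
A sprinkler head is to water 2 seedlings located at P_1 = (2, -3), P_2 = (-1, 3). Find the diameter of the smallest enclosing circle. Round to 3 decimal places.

6.708

The smallest circle enclosing two points has them as diameter endpoints.
Centre = midpoint = (0.5, 0); r² = |P_1P_2|²/4 = 45/4 = 11.25.
Diameter = 2r = 2√(11.25) ≈ 6.708.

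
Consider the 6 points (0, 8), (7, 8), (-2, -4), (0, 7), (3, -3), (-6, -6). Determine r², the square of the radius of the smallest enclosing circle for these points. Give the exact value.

The farthest pair is (7, 8)–(-6, -6) with squared distance 365. The circle on this segment as diameter has centre (0.5, 1) and r² = 365/4 = 91.25.
Check (0, 8): distance² to centre = 49.25 ≤ 91.25, so it lies inside.
All remaining points lie in this disk, and no smaller disk contains both endpoints, so this is the minimum enclosing circle.

91.25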